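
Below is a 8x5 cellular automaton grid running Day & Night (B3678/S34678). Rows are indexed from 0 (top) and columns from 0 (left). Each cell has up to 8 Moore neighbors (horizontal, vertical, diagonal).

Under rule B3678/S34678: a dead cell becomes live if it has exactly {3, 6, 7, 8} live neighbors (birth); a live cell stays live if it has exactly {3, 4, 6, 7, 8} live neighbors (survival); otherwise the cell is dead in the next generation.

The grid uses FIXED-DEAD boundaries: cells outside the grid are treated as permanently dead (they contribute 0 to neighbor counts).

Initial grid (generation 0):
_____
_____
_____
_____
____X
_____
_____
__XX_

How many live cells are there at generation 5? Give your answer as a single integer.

Simulating step by step:
Generation 0 (given above): 3 live cells
Generation 1: 0 live cells
_____
_____
_____
_____
_____
_____
_____
_____
Generation 2: 0 live cells
_____
_____
_____
_____
_____
_____
_____
_____
Generation 3: 0 live cells
_____
_____
_____
_____
_____
_____
_____
_____
Generation 4: 0 live cells
_____
_____
_____
_____
_____
_____
_____
_____
Generation 5: 0 live cells
_____
_____
_____
_____
_____
_____
_____
_____
Population at generation 5: 0

Answer: 0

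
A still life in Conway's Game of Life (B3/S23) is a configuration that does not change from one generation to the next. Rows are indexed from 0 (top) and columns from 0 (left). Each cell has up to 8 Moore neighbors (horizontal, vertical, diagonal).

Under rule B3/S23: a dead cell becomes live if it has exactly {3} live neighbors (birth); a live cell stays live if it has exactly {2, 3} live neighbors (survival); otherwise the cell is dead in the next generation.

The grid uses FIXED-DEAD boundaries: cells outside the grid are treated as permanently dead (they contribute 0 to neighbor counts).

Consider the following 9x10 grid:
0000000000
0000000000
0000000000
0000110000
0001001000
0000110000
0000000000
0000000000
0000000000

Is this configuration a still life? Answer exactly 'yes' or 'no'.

Answer: yes

Derivation:
Compute generation 1 and compare to generation 0 (given above):
Generation 1:
0000000000
0000000000
0000000000
0000110000
0001001000
0000110000
0000000000
0000000000
0000000000
The grids are IDENTICAL -> still life.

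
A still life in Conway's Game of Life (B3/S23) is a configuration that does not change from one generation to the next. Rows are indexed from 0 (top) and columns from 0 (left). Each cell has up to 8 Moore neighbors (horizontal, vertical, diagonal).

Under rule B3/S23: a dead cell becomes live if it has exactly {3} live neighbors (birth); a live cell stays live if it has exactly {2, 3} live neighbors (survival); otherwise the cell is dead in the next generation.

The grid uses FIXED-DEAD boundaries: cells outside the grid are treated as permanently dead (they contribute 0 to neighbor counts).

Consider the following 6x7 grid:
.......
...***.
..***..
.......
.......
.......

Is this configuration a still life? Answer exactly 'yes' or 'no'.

Answer: no

Derivation:
Compute generation 1 and compare to generation 0 (given above):
Generation 1:
....*..
..*..*.
..*..*.
...*...
.......
.......
Cell (0,4) differs: gen0=0 vs gen1=1 -> NOT a still life.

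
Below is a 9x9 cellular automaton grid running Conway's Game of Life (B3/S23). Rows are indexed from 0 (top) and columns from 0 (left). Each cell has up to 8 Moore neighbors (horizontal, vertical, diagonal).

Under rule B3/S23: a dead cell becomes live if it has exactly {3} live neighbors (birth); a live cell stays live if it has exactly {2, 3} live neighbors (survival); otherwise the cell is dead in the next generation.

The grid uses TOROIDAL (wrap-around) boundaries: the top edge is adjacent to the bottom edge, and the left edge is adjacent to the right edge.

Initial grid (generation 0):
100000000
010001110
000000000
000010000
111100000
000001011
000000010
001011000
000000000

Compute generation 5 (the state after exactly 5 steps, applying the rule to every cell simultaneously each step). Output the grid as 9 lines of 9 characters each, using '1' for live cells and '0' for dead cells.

Simulating step by step:
Generation 0 (given above): 17 live cells
Generation 1: 23 live cells
000000100
000000100
000001100
011100000
111110001
111000111
000011011
000000000
000000000
Generation 2: 10 live cells
000000000
000000110
001001100
000001000
000010000
000000100
010001000
000000000
000000000
Generation 3: 10 live cells
000000000
000001110
000001010
000011100
000001000
000001000
000000000
000000000
000000000
Generation 4: 5 live cells
000000100
000001010
000000010
000010000
000000000
000000000
000000000
000000000
000000000
Generation 5: 3 live cells
(generation 5 grid is the final answer)

Answer: 000000100
000000010
000000100
000000000
000000000
000000000
000000000
000000000
000000000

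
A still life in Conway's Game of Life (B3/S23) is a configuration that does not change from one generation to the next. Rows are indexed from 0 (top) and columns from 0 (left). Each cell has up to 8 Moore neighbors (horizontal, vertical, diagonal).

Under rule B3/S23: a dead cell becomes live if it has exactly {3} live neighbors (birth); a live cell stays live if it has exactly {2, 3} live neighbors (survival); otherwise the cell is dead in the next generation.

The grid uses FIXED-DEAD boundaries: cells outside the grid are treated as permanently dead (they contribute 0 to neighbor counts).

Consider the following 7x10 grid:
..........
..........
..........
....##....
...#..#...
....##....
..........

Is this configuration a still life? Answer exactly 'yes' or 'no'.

Compute generation 1 and compare to generation 0 (given above):
Generation 1:
..........
..........
..........
....##....
...#..#...
....##....
..........
The grids are IDENTICAL -> still life.

Answer: yes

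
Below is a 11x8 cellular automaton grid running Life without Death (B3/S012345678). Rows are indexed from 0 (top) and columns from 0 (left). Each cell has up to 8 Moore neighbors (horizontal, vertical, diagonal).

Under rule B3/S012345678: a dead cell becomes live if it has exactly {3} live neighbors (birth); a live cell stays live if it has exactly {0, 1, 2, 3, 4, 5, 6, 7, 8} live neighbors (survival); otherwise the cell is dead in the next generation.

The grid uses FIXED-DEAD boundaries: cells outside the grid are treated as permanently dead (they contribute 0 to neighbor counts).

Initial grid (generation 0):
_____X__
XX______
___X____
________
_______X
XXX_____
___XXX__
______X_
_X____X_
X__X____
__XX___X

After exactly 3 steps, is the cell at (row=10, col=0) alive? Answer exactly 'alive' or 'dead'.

Simulating step by step:
Generation 0 (given above): 19 live cells
Generation 1: 26 live cells
_____X__
XX______
___X____
________
_X_____X
XXXXX___
_XXXXX__
____X_X_
_X____X_
XX_X____
__XX___X
Generation 2: 35 live cells
_____X__
XX______
___X____
________
XX_X___X
XXXXXX__
XXXXXX__
_X__X_X_
XXX__XX_
XX_X____
_XXX___X
Generation 3: 43 live cells
_____X__
XX______
___X____
__X_____
XX_X___X
XXXXXXX_
XXXXXXX_
_X__X_X_
XXXXXXX_
XX_XX_X_
XXXX___X

Cell (10,0) at generation 3: 1 -> alive

Answer: alive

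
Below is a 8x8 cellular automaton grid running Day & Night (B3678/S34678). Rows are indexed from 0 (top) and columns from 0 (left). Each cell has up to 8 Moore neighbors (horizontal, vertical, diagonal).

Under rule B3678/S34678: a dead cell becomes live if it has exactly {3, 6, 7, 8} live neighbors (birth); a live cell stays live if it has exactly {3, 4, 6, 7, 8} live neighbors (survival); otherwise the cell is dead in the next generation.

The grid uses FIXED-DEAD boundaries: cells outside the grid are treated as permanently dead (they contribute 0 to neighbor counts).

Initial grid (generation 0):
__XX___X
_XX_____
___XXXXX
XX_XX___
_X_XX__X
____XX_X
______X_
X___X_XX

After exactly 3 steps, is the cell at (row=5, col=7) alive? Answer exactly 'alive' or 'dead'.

Answer: dead

Derivation:
Simulating step by step:
Generation 0 (given above): 26 live cells
Generation 1: 20 live cells
_XX_____
__X__X_X
X__XXX__
____X__X
X__X__X_
___XXX__
____X_X_
_____X__
Generation 2: 14 live cells
________
__X___X_
___XXX__
____X_X_
___X____
___XXXX_
___XX___
________
Generation 3: 15 live cells
________
___XXX__
___XXXX_
____X___
___X__X_
__XX_X__
___XX___
________

Cell (5,7) at generation 3: 0 -> dead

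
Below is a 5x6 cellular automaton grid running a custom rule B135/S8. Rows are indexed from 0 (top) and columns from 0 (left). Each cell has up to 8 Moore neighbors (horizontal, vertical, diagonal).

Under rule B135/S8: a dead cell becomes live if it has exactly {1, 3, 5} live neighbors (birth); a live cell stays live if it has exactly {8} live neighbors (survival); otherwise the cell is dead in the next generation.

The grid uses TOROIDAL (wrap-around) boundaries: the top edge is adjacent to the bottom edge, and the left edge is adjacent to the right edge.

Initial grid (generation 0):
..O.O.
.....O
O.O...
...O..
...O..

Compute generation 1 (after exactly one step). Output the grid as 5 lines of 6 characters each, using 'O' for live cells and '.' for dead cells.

Answer: OO.O..
.O.O..
......
O.O..O
.OO.OO

Derivation:
Simulating step by step:
Generation 0 (given above): 7 live cells
Generation 1: 12 live cells
(generation 1 grid is the final answer)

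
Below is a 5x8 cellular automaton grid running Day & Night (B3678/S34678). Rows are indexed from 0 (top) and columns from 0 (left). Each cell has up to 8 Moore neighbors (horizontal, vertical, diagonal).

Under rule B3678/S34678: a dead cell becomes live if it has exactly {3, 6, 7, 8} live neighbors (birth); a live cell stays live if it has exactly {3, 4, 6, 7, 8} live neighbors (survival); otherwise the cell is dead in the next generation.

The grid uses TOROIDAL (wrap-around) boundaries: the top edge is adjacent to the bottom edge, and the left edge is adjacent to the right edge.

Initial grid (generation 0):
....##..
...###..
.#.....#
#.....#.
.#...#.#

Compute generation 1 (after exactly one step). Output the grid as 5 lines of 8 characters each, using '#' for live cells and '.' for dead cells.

Simulating step by step:
Generation 0 (given above): 12 live cells
Generation 1: 15 live cells
(generation 1 grid is the final answer)

Answer: ...#.#..
....###.
#...###.
##....#.
#...##..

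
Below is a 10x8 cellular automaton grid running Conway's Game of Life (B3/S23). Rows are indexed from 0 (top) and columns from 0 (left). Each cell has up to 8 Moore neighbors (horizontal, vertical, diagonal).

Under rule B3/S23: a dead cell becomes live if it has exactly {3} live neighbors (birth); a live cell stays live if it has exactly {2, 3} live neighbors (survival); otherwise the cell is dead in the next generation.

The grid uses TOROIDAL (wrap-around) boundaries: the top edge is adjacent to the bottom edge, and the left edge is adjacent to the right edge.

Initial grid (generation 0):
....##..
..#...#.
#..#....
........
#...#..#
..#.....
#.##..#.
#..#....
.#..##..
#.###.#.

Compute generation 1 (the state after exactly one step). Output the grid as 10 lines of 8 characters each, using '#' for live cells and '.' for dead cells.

Simulating step by step:
Generation 0 (given above): 24 live cells
Generation 1: 26 live cells
(generation 1 grid is the final answer)

Answer: .##.#.##
...###..
........
#......#
........
#.#.....
..##...#
#..#.#.#
##...#.#
.##...#.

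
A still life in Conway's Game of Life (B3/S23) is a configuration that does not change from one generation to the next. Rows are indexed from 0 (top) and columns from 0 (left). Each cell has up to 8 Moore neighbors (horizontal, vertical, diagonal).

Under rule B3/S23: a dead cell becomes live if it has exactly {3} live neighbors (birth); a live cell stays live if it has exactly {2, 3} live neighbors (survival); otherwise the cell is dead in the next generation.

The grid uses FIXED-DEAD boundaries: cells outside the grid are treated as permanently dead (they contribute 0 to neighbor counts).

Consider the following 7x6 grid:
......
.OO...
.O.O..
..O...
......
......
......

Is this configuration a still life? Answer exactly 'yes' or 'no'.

Answer: yes

Derivation:
Compute generation 1 and compare to generation 0 (given above):
Generation 1:
......
.OO...
.O.O..
..O...
......
......
......
The grids are IDENTICAL -> still life.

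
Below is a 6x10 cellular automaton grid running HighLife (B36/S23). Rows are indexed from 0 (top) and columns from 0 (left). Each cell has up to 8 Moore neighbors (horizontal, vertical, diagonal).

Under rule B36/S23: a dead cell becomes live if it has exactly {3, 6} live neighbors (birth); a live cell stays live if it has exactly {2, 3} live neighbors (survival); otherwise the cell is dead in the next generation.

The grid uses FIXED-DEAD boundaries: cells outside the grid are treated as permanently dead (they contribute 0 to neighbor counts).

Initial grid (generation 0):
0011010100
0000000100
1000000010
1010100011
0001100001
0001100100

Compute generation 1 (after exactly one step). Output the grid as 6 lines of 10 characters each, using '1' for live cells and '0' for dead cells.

Answer: 0000001000
0000001110
0100000111
0100100011
0010010001
0001100000

Derivation:
Simulating step by step:
Generation 0 (given above): 18 live cells
Generation 1: 17 live cells
(generation 1 grid is the final answer)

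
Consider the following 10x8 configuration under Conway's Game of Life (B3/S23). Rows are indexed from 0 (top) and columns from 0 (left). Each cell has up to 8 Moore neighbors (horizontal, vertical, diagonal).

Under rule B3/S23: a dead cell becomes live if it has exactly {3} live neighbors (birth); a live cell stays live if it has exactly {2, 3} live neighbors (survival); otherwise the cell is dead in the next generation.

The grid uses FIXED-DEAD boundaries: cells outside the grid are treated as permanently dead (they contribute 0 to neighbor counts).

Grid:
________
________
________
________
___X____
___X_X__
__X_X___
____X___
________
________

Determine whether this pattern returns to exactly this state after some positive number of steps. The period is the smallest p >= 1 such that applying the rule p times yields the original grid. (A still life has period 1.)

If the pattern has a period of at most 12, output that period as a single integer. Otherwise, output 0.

Simulating and comparing each generation to the original:
Gen 0 (original, given above): 6 live cells
Gen 1: 6 live cells, differs from original
Gen 2: 6 live cells, MATCHES original -> period = 2

Answer: 2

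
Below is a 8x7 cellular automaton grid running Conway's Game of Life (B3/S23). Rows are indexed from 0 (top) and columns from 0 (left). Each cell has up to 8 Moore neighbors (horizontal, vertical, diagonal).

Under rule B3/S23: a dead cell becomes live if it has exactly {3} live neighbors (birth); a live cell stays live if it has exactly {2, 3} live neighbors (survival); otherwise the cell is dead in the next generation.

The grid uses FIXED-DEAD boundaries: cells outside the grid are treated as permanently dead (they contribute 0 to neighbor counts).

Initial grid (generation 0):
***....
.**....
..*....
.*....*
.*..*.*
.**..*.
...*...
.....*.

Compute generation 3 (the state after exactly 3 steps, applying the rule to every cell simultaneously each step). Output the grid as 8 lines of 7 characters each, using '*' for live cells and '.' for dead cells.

Simulating step by step:
Generation 0 (given above): 16 live cells
Generation 1: 18 live cells
*.*....
*..*...
..*....
.**..*.
**....*
.*****.
..*.*..
.......
Generation 2: 16 live cells
.*.....
..**...
..**...
*.*....
*.....*
*...**.
.**.**.
.......
Generation 3: 15 live cells
(generation 3 grid is the final answer)

Answer: ..*....
.*.*...
.......
..**...
*....*.
*..**.*
.*.***.
.......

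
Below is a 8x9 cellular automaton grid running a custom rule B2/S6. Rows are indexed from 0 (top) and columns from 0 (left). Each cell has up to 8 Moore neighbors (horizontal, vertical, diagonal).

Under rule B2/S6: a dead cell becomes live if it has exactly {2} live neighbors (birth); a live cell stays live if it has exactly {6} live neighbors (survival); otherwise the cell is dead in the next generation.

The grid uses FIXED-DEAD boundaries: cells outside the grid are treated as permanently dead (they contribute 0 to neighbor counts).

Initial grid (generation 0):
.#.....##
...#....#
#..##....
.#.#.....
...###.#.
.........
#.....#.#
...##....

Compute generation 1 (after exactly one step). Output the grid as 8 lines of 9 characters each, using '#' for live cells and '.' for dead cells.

Answer: ..#......
##.......
.#.......
#.....#..
......#..
...#....#
...###.#.
.....#.#.

Derivation:
Simulating step by step:
Generation 0 (given above): 19 live cells
Generation 1: 15 live cells
(generation 1 grid is the final answer)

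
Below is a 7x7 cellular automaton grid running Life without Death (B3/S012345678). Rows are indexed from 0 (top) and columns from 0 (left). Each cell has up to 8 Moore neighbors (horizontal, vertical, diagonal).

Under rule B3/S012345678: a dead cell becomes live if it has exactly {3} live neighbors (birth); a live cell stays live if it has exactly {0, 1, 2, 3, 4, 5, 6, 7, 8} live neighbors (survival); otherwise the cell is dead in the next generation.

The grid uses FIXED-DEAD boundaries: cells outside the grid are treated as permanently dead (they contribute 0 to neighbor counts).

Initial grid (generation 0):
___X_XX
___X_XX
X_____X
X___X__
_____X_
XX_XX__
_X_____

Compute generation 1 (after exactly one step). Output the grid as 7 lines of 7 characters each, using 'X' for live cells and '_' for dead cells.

Simulating step by step:
Generation 0 (given above): 16 live cells
Generation 1: 24 live cells
(generation 1 grid is the final answer)

Answer: ___X_XX
___X_XX
X___X_X
X___XX_
XX_X_X_
XXXXX__
XXX____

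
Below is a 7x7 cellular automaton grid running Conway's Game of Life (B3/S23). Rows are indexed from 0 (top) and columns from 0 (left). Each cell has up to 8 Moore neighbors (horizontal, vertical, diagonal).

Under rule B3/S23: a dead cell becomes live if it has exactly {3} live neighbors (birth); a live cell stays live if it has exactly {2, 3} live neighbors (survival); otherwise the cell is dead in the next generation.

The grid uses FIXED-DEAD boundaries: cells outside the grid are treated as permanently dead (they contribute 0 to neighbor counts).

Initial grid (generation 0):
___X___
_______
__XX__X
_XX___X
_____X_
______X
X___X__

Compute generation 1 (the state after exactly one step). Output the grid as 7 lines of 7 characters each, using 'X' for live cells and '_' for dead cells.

Answer: _______
__XX___
_XXX___
_XXX_XX
_____XX
_____X_
_______

Derivation:
Simulating step by step:
Generation 0 (given above): 11 live cells
Generation 1: 13 live cells
(generation 1 grid is the final answer)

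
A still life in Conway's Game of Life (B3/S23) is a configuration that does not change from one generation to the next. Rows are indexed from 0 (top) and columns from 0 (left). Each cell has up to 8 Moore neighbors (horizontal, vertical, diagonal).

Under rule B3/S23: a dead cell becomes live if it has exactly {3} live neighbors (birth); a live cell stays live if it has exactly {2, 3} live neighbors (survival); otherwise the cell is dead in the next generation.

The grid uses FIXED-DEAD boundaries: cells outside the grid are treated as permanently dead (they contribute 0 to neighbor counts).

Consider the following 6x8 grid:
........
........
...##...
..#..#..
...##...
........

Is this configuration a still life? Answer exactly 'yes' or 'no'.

Compute generation 1 and compare to generation 0 (given above):
Generation 1:
........
........
...##...
..#..#..
...##...
........
The grids are IDENTICAL -> still life.

Answer: yes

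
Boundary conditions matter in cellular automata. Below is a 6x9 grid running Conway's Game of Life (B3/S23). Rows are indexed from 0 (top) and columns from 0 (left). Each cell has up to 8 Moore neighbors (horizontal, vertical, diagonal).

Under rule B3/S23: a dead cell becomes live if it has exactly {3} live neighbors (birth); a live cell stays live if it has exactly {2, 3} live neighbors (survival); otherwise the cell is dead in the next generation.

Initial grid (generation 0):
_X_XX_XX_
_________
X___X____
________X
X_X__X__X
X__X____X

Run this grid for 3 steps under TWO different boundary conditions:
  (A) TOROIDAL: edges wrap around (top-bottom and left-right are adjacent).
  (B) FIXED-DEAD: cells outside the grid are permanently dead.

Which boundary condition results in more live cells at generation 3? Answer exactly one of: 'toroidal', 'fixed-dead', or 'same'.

Answer: toroidal

Derivation:
Under TOROIDAL boundary, generation 3:
__XXXX_XX
___X___XX
_________
_X______X
X_X__XXX_
X__X_X___
Population = 19

Under FIXED-DEAD boundary, generation 3:
_________
___XXX___
_________
_X_______
_X_______
_X_______
Population = 6

Comparison: toroidal=19, fixed-dead=6 -> toroidal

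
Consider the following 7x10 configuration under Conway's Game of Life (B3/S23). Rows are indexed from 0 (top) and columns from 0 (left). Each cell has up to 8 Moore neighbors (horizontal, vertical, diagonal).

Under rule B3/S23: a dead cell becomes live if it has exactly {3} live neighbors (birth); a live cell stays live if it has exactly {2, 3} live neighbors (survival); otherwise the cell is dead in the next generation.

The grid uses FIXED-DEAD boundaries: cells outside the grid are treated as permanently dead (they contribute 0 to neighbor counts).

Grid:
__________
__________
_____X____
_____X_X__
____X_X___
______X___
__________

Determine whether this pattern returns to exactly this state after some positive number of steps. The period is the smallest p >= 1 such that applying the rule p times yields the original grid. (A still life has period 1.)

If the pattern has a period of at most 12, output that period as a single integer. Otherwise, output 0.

Answer: 2

Derivation:
Simulating and comparing each generation to the original:
Gen 0 (original, given above): 6 live cells
Gen 1: 6 live cells, differs from original
Gen 2: 6 live cells, MATCHES original -> period = 2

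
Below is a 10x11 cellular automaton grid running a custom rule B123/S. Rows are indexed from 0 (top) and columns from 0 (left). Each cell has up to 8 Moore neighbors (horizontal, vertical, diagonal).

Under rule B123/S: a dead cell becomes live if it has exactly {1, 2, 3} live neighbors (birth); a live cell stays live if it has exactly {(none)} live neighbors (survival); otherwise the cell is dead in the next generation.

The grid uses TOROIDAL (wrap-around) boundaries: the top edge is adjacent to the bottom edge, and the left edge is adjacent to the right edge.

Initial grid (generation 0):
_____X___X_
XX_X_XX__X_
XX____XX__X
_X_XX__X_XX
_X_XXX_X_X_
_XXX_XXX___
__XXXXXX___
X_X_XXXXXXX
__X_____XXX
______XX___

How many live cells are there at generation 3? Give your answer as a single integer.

Simulating step by step:
Generation 0 (given above): 52 live cells
Generation 1: 31 live cells
XXXXX__XX_X
__X_X__XX__
___X_______
___________
__________X
X________XX
X________XX
___________
XX_XX______
XXXXXX____X
Generation 2: 43 live cells
______X____
X____XX__XX
_XX_XXXXXX_
X_XXX____XX
XX______XX_
_X______X__
_X______X__
_XXXXX__XX_
_____XX__XX
______XXXX_
Generation 3: 33 live cells
XX__X______
_XXXX______
___________
______X____
___XXX_X___
__X____X__X
X__XXXXX__X
X_____XX__X
XXXX_______
X___X_____X
Population at generation 3: 33

Answer: 33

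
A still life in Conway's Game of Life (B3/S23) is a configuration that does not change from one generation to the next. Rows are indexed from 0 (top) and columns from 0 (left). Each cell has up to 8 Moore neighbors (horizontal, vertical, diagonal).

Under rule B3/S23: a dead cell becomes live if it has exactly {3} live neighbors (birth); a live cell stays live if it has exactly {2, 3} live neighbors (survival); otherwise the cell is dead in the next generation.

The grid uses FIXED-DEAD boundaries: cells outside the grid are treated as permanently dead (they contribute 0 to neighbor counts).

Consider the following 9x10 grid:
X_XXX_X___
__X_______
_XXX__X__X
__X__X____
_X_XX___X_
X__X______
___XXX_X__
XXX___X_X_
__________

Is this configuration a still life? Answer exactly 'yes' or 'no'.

Answer: no

Derivation:
Compute generation 1 and compare to generation 0 (given above):
Generation 1:
_XXX______
____XX____
_X_X______
_____X____
_X_XX_____
_____X____
X__XXXXX__
_XXXXXXX__
_X________
Cell (0,0) differs: gen0=1 vs gen1=0 -> NOT a still life.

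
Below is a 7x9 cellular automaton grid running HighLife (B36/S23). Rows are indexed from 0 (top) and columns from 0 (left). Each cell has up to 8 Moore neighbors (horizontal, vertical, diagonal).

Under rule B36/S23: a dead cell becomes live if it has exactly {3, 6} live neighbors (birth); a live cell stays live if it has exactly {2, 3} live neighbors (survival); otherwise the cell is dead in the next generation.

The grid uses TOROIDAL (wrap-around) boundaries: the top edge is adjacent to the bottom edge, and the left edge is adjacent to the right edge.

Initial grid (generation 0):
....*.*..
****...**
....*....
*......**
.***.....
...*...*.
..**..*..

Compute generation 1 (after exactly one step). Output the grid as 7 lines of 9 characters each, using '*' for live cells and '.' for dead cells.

Answer: *...***.*
******.**
..**....*
****....*
****...*.
.**.*....
..******.

Derivation:
Simulating step by step:
Generation 0 (given above): 20 live cells
Generation 1: 35 live cells
(generation 1 grid is the final answer)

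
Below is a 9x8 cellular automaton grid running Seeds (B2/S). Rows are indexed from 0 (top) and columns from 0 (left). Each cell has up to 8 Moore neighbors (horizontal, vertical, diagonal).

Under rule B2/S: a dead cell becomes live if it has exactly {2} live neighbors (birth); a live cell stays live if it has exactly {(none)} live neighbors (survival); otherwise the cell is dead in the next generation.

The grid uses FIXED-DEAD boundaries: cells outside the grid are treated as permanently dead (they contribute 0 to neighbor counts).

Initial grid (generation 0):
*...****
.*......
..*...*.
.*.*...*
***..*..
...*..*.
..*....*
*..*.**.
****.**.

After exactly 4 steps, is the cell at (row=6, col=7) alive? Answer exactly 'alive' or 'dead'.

Simulating step by step:
Generation 0 (given above): 29 live cells
Generation 1: 17 live cells
.*......
*.***...
*..*...*
....**..
.......*
*...**.*
.*......
........
.......*
Generation 2: 11 live cells
*...*...
........
......*.
...*...*
...*....
.*......
*...***.
........
........
Generation 3: 13 live cells
........
.....*..
.......*
..*.*.*.
....*...
*.**..*.
.*......
....*.*.
........
Generation 4: 14 live cells
........
......*.
...**...
.......*
......**
....**..
*...*.**
.....*..
.....*..

Cell (6,7) at generation 4: 1 -> alive

Answer: alive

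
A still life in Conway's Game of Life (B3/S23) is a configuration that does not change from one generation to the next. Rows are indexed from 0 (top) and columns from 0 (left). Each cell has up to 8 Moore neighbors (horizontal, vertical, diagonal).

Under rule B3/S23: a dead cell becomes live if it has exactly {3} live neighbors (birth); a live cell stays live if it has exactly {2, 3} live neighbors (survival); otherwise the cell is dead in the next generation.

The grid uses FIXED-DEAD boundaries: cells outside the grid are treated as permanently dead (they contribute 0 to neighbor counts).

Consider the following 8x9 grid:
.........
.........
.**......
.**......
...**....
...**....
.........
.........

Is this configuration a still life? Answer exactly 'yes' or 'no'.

Answer: no

Derivation:
Compute generation 1 and compare to generation 0 (given above):
Generation 1:
.........
.........
.**......
.*.......
....*....
...**....
.........
.........
Cell (3,2) differs: gen0=1 vs gen1=0 -> NOT a still life.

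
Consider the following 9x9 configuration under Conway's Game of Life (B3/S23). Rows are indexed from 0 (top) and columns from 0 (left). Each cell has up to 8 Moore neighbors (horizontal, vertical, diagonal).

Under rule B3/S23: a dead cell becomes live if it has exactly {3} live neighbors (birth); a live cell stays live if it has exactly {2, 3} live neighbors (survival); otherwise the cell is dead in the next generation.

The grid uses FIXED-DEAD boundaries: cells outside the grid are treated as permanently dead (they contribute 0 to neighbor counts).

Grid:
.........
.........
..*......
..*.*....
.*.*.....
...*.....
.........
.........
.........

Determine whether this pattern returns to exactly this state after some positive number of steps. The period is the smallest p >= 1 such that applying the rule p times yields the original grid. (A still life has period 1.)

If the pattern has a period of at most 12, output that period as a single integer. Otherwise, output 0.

Answer: 2

Derivation:
Simulating and comparing each generation to the original:
Gen 0 (original, given above): 6 live cells
Gen 1: 6 live cells, differs from original
Gen 2: 6 live cells, MATCHES original -> period = 2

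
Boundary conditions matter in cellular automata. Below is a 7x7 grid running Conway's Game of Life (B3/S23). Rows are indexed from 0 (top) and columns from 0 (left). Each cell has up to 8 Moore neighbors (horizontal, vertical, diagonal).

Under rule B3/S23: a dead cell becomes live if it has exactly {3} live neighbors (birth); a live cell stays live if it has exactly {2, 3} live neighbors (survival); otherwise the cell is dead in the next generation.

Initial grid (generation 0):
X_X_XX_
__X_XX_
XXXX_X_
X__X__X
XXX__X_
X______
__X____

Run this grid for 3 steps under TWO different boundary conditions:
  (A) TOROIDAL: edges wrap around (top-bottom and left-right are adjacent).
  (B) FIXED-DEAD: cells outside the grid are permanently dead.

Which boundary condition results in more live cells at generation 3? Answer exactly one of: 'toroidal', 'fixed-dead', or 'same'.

Under TOROIDAL boundary, generation 3:
______X
XX_____
X__XX__
X_X_X__
____X_X
_____XX
_______
Population = 13

Under FIXED-DEAD boundary, generation 3:
_____X_
____X__
XX_XX_X
__X_XX_
__XXXX_
_______
_______
Population = 14

Comparison: toroidal=13, fixed-dead=14 -> fixed-dead

Answer: fixed-dead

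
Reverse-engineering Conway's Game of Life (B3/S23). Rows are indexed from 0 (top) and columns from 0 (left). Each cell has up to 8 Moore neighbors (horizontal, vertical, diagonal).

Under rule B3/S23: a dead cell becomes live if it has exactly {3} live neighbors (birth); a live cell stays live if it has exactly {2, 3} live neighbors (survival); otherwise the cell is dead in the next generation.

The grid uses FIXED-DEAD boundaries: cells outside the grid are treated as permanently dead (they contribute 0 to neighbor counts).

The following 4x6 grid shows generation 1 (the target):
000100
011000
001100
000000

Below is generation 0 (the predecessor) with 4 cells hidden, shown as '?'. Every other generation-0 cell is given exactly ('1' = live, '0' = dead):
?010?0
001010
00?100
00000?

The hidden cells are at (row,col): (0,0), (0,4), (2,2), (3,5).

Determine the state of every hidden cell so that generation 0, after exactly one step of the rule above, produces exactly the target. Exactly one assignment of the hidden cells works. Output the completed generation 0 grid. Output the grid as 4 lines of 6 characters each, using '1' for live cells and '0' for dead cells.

Hidden generation-0 cells (in order): (0,0), (0,4), (2,2), (3,5).
A hidden cell only influences target cells in its own 3x3 neighborhood. Try each of the 2^4 = 16 assignments, step the completed generation 0 forward once under B3/S23, and compare with the target:
  (0,0)=0 (0,4)=0 (2,2)=0 (3,5)=0 -> step gives (1,1)='0' but target has '1' -> reject
  (0,0)=0 (0,4)=0 (2,2)=0 (3,5)=1 -> step gives (1,1)='0' but target has '1' -> reject
  (0,0)=0 (0,4)=0 (2,2)=1 (3,5)=0 -> step reproduces the target at every cell -> ACCEPT
  (0,0)=0 (0,4)=0 (2,2)=1 (3,5)=1 -> step gives (2,4)='1' but target has '0' -> reject
  (0,0)=0 (0,4)=1 (2,2)=0 (3,5)=0 -> step gives (0,3)='0' but target has '1' -> reject
  (0,0)=0 (0,4)=1 (2,2)=0 (3,5)=1 -> step gives (0,3)='0' but target has '1' -> reject
  (0,0)=0 (0,4)=1 (2,2)=1 (3,5)=0 -> step gives (0,3)='0' but target has '1' -> reject
  (0,0)=0 (0,4)=1 (2,2)=1 (3,5)=1 -> step gives (0,3)='0' but target has '1' -> reject
  (0,0)=1 (0,4)=0 (2,2)=0 (3,5)=0 -> step gives (0,1)='1' but target has '0' -> reject
  (0,0)=1 (0,4)=0 (2,2)=0 (3,5)=1 -> step gives (0,1)='1' but target has '0' -> reject
  (0,0)=1 (0,4)=0 (2,2)=1 (3,5)=0 -> step gives (0,1)='1' but target has '0' -> reject
  (0,0)=1 (0,4)=0 (2,2)=1 (3,5)=1 -> step gives (0,1)='1' but target has '0' -> reject
  (0,0)=1 (0,4)=1 (2,2)=0 (3,5)=0 -> step gives (0,1)='1' but target has '0' -> reject
  (0,0)=1 (0,4)=1 (2,2)=0 (3,5)=1 -> step gives (0,1)='1' but target has '0' -> reject
  (0,0)=1 (0,4)=1 (2,2)=1 (3,5)=0 -> step gives (0,1)='1' but target has '0' -> reject
  (0,0)=1 (0,4)=1 (2,2)=1 (3,5)=1 -> step gives (0,1)='1' but target has '0' -> reject
Unique solution: (0,0)=dead, (0,4)=dead, (2,2)=live, (3,5)=dead.
Check: live-neighbor counts of every cell in the completed generation 0:
021311
033511
022321
012210
Applying B3/S23 to generation 0 with these counts gives:
000100
011000
001100
000000
which matches the target exactly.

Answer: 001000
001010
001100
000000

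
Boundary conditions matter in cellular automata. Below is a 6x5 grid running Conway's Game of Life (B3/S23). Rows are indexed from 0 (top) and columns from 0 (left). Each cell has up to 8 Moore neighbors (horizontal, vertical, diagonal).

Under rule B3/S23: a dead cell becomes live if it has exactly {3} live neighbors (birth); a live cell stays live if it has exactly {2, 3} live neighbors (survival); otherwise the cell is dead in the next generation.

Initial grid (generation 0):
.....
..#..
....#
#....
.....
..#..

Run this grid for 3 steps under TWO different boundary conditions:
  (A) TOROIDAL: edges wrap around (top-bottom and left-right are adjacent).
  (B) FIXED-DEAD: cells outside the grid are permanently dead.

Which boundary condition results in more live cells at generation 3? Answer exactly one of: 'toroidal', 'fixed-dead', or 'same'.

Under TOROIDAL boundary, generation 3:
.....
.....
.....
.....
.....
.....
Population = 0

Under FIXED-DEAD boundary, generation 3:
.....
.....
.....
.....
.....
.....
Population = 0

Comparison: toroidal=0, fixed-dead=0 -> same

Answer: same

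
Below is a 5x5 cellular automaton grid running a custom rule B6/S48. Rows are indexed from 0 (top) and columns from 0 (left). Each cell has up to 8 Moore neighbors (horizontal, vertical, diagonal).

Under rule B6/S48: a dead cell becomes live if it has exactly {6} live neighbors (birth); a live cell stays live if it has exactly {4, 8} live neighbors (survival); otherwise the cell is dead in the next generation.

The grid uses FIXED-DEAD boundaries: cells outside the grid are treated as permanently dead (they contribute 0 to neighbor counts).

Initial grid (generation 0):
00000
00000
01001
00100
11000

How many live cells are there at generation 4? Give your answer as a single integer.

Answer: 0

Derivation:
Simulating step by step:
Generation 0 (given above): 5 live cells
Generation 1: 0 live cells
00000
00000
00000
00000
00000
Generation 2: 0 live cells
00000
00000
00000
00000
00000
Generation 3: 0 live cells
00000
00000
00000
00000
00000
Generation 4: 0 live cells
00000
00000
00000
00000
00000
Population at generation 4: 0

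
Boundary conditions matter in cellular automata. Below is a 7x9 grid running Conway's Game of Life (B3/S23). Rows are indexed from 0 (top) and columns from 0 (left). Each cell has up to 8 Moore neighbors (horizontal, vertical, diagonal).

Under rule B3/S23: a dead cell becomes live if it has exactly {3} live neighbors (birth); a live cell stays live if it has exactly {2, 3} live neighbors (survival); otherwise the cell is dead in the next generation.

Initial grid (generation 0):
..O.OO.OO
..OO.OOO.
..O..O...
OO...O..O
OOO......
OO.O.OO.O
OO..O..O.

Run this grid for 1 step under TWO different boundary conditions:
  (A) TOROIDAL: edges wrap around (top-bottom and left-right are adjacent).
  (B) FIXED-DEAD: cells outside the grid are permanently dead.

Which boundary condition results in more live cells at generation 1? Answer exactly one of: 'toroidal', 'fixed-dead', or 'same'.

Under TOROIDAL boundary, generation 1:
O.O......
.OO....OO
O.OO.O.OO
........O
....OOOO.
...OOOOO.
.........
Population = 22

Under FIXED-DEAD boundary, generation 1:
..O.OO.OO
.OO....OO
..OO.O.O.
O........
....OOOO.
...OOOOO.
OOO.OOOO.
Population = 30

Comparison: toroidal=22, fixed-dead=30 -> fixed-dead

Answer: fixed-dead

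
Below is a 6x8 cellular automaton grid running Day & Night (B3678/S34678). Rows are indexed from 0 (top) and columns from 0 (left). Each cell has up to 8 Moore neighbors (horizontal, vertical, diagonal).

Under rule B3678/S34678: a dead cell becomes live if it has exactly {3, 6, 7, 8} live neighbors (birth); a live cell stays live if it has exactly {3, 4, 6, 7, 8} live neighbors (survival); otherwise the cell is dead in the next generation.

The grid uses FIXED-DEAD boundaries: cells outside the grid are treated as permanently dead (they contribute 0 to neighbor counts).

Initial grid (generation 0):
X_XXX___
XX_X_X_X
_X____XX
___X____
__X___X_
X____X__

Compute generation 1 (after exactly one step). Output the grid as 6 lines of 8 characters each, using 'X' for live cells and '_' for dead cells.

Simulating step by step:
Generation 0 (given above): 17 live cells
Generation 1: 12 live cells
(generation 1 grid is the final answer)

Answer: __XXX___
XX_X____
X___X_X_
__X___XX
________
________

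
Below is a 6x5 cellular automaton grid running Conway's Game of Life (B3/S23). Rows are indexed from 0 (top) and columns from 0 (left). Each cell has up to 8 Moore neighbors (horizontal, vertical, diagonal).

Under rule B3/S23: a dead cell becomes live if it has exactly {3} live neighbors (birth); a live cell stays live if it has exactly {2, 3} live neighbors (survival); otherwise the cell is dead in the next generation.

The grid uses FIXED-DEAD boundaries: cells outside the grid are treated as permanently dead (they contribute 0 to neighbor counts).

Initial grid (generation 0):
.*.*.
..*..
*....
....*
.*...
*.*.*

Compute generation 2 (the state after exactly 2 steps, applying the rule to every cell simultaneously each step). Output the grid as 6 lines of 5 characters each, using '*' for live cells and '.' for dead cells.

Answer: .**..
.**..
.....
.....
..*..
..*..

Derivation:
Simulating step by step:
Generation 0 (given above): 9 live cells
Generation 1: 6 live cells
..*..
.**..
.....
.....
.*.*.
.*...
Generation 2: 6 live cells
(generation 2 grid is the final answer)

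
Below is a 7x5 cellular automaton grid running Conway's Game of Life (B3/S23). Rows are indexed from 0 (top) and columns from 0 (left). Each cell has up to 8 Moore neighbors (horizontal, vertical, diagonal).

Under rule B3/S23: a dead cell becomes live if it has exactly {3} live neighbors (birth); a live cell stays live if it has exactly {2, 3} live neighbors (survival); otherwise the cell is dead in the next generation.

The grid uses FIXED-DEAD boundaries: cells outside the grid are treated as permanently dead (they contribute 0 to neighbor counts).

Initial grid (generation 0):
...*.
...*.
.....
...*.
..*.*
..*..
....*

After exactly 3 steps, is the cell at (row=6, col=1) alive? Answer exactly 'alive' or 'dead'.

Simulating step by step:
Generation 0 (given above): 7 live cells
Generation 1: 2 live cells
.....
.....
.....
...*.
..*..
.....
.....
Generation 2: 0 live cells
.....
.....
.....
.....
.....
.....
.....
Generation 3: 0 live cells
.....
.....
.....
.....
.....
.....
.....

Cell (6,1) at generation 3: 0 -> dead

Answer: dead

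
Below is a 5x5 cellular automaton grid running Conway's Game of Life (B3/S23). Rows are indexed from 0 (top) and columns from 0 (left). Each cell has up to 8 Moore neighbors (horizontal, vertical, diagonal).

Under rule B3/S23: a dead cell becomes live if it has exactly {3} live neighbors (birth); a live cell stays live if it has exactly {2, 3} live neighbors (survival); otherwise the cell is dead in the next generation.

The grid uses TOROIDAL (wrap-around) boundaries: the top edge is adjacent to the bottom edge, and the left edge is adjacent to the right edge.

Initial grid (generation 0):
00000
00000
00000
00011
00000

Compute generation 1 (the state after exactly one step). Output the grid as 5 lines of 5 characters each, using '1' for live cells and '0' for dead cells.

Answer: 00000
00000
00000
00000
00000

Derivation:
Simulating step by step:
Generation 0 (given above): 2 live cells
Generation 1: 0 live cells
(generation 1 grid is the final answer)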